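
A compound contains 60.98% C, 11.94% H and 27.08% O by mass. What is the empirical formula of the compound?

Assume 100 g: 60.98 g C, 11.94 g H, 27.08 g O.
n(C) = 60.98/12.01 = 5.077, n(H) = 11.94/1.008 = 11.85, n(O) = 27.08/16.00 = 1.692
Smallest is O at 1.692 mol; normalising gives C 3.000, H 6.999, O 1.000
→ C3H7O

C3H7O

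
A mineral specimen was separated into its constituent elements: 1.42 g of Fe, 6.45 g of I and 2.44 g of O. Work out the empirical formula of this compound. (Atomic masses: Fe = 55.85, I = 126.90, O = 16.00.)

FeI2O6

Moles — Fe: 1.42 / 55.85 = 0.02543 mol; I: 6.45 / 126.90 = 0.05083 mol; O: 2.44 / 16.00 = 0.1525 mol
Divide by the smallest (0.02543 mol Fe): Fe 1.000, I 1.999, O 5.998
→ FeI2O6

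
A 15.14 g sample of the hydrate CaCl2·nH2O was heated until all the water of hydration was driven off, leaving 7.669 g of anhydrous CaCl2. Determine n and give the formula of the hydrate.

Mass of water lost = 15.14 − 7.669 = 7.471 g → 7.471 / 18.02 = 0.4146 mol H2O
Molar mass of CaCl2 = 110.98 g/mol → mol CaCl2 = 7.669 / 110.98 = 0.0691
n = 0.4146 / 0.0691 = 6.00 ≈ 6 → CaCl2·6H2O

CaCl2·6H2O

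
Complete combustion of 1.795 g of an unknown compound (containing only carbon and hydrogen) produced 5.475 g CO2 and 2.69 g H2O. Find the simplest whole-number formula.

mol C = 5.475 / 44.01 = 0.1244; mass C = 0.1244 × 12.01 = 1.494 g
mol H = 2 × (2.69 / 18.02) = 0.2986; mass H = 0.2986 × 1.008 = 0.3009 g
Ratios (÷ 0.1244): C 1.000, H 2.400
Multiply by 5: C 5.00, H 12.00 → C5H12

C5H12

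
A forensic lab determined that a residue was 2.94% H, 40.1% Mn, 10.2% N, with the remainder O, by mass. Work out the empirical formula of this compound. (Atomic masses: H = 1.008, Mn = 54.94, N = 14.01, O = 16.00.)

H4MnNO4

Assume 100 g: 2.94 g H, 40.1 g Mn, 10.2 g N, 46.76 g O.
n(H) = 2.94/1.008 = 2.917, n(Mn) = 40.1/54.94 = 0.7299, n(N) = 10.2/14.01 = 0.7281, n(O) = 46.76/16.00 = 2.922
Ratios (÷ 0.7281): H 4.006, Mn 1.003, N 1.000, O 4.014
→ H4MnNO4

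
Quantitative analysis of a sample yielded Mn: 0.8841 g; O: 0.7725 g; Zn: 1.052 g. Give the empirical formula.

Mn: 0.8841 g ÷ 54.94 g/mol = 0.01609 mol
O: 0.7725 g ÷ 16.00 g/mol = 0.04828 mol
Zn: 1.052 g ÷ 65.38 g/mol = 0.01609 mol
Ratios (÷ 0.01609): Mn 1.000, O 3.001, Zn 1.000
≈ 1:3:1 → MnO3Zn

MnO3Zn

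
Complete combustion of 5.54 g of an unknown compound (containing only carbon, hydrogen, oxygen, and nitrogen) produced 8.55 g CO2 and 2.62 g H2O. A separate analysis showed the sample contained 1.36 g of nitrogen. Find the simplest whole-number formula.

mol C = 8.55 / 44.01 = 0.1943; mass C = 0.1943 × 12.01 = 2.333 g
mol H = 2 × (2.62 / 18.02) = 0.2908; mass H = 0.2908 × 1.008 = 0.2931 g
mol N = 1.36 / 14.01 = 0.09707
mass O = 5.54 − (3.986) = 1.554 g → mol O = 0.09710
Divide by the smallest (0.09707 mol N): C 2.001, H 2.996, N 1.000, O 1.000
Ratio ≈ 2:3:1:1, so the empirical formula is C2H3NO

C2H3NO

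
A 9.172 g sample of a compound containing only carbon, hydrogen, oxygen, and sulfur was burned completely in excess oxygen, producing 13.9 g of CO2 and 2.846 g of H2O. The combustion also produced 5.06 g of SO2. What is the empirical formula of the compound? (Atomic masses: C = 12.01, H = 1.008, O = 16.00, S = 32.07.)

mol C = 13.9 / 44.01 = 0.3158; mass C = 0.3158 × 12.01 = 3.793 g
mol H = 2 × (2.846 / 18.02) = 0.3159; mass H = 0.3159 × 1.008 = 0.3184 g
mol S = 5.06 / 64.07 = 0.07898; mass S = 2.533 g
mass O = 9.172 − (6.644) = 2.528 g → mol O = 0.1580
Divide by the smallest (0.07898 mol S): C 3.999, H 4.000, O 2.000, S 1.000
≈ 4:4:2:1 → C4H4O2S

C4H4O2S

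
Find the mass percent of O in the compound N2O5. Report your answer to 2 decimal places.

Molar mass = 2(14.01) + 5(16.00) = 108.020 g/mol
Mass of O per mole = 5 × 16.00 = 80.000 g
% O = 80.000 / 108.020 × 100 = 74.06%

74.06%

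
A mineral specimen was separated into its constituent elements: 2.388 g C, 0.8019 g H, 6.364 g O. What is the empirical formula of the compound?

CH4O2

Moles — C: 2.388 / 12.01 = 0.1988 mol; H: 0.8019 / 1.008 = 0.7955 mol; O: 6.364 / 16.00 = 0.3977 mol
Divide by the smallest (0.1988 mol C): C 1.000, H 4.001, O 2.000
Ratio ≈ 1:4:2, so the empirical formula is CH4O2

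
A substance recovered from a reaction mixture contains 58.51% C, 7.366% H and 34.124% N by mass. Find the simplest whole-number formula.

Assume 100 g: 58.51 g C, 7.366 g H, 34.124 g N.
C: 58.51 g ÷ 12.01 g/mol = 4.872 mol
H: 7.366 g ÷ 1.008 g/mol = 7.308 mol
N: 34.124 g ÷ 14.01 g/mol = 2.436 mol
Ratios (÷ 2.436): C 2.000, H 3.000, N 1.000
Ratio ≈ 2:3:1, so the empirical formula is C2H3N

C2H3N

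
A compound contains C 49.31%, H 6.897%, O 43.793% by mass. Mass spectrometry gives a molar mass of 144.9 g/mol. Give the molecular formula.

Assume 100 g: 49.31 g C, 6.897 g H, 43.793 g O.
n(C) = 49.31/12.01 = 4.106, n(H) = 6.897/1.008 = 6.842, n(O) = 43.793/16.00 = 2.737
Ratios (÷ 2.737): C 1.500, H 2.500, O 1.000
Multiply by 2: C 3.00, H 5.00, O 2.00 → C3H5O2
Empirical-formula mass = 73.07 g/mol
n = 144.9 / 73.07 = 1.98 ≈ 2
Molecular formula = (C3H5O2)×2 = C6H10O4

C6H10O4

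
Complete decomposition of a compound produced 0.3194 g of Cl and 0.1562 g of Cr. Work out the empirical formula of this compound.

Cl3Cr

Moles — Cl: 0.3194 / 35.45 = 0.00901 mol; Cr: 0.1562 / 52.00 = 0.003004 mol
Divide by the smallest (0.003004 mol Cr): Cl 2.999, Cr 1.000
Ratio ≈ 3:1, so the empirical formula is Cl3Cr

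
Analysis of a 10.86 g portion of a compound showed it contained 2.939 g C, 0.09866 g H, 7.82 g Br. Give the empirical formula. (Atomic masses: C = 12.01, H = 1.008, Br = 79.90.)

Moles — C: 2.939 / 12.01 = 0.2447 mol; H: 0.09866 / 1.008 = 0.09788 mol; Br: 7.82 / 79.90 = 0.09787 mol
Divide by the smallest (0.09787 mol Br): C 2.500, H 1.000, Br 1.000
Scaling by 2: C 5.00, H 2.00, Br 2.00 → C5H2Br2

C5H2Br2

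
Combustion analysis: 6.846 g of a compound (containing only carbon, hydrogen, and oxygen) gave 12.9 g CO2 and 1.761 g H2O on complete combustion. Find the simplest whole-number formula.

C3H2O2

mol C = 12.9 / 44.01 = 0.2931; mass C = 0.2931 × 12.01 = 3.520 g
mol H = 2 × (1.761 / 18.02) = 0.1954; mass H = 0.1954 × 1.008 = 0.1970 g
mass O = 6.846 − (3.717) = 3.129 g → mol O = 0.1955
Divide by the smallest (0.1954 mol H): C 1.500, H 1.000, O 1.000
×2: C 3.00, H 2.00, O 2.00 → C3H2O2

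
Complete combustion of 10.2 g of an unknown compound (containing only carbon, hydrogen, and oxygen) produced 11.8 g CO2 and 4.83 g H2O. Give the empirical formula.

mol C = 11.8 / 44.01 = 0.2681; mass C = 0.2681 × 12.01 = 3.220 g
mol H = 2 × (4.83 / 18.02) = 0.5361; mass H = 0.5361 × 1.008 = 0.5404 g
mass O = 10.2 − (3.760) = 6.440 g → mol O = 0.4025
Smallest is C at 0.2681 mol; normalising gives C 1.000, H 1.999, O 1.501
Multiply by 2: C 2.00, H 4.00, O 3.00 → C2H4O3

C2H4O3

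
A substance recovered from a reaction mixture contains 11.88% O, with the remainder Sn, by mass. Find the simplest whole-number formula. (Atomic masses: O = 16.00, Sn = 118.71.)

OSn

Assume 100 g: 11.88 g O, 88.12 g Sn.
O: 11.88 g ÷ 16.00 g/mol = 0.7425 mol
Sn: 88.12 g ÷ 118.71 g/mol = 0.7423 mol
Divide by the smallest (0.7423 mol Sn): O 1.000, Sn 1.000
→ OSn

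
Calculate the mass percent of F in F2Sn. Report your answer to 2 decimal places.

Molar mass = 2(19.00) + 1(118.71) = 156.710 g/mol
Mass of F per mole = 2 × 19.00 = 38.000 g
% F = 38.000 / 156.710 × 100 = 24.25%

24.25%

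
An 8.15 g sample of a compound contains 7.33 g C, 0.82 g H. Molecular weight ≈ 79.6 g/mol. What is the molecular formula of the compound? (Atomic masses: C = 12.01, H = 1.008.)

Moles — C: 7.33 / 12.01 = 0.6103 mol; H: 0.82 / 1.008 = 0.8135 mol
Divide by the smallest (0.6103 mol C): C 1.000, H 1.333
×3: C 3.00, H 4.00 → C3H4
Empirical-formula mass = 40.06 g/mol
n = 79.6 / 40.06 = 1.99 ≈ 2
Molecular formula = (C3H4)×2 = C6H8

C6H8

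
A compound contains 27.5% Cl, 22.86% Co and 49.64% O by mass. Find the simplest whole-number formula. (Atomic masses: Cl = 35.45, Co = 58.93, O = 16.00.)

Assume 100 g: 27.5 g Cl, 22.86 g Co, 49.64 g O.
n(Cl) = 27.5/35.45 = 0.7757, n(Co) = 22.86/58.93 = 0.3879, n(O) = 49.64/16.00 = 3.103
Divide by the smallest (0.3879 mol Co): Cl 2.000, Co 1.000, O 7.998
≈ 2:1:8 → Cl2CoO8

Cl2CoO8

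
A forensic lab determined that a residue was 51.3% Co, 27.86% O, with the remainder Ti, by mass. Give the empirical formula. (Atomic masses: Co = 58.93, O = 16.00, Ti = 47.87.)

Co2O4Ti

Assume 100 g: 51.3 g Co, 27.86 g O, 20.84 g Ti.
Co: 51.3 g ÷ 58.93 g/mol = 0.8705 mol
O: 27.86 g ÷ 16.00 g/mol = 1.741 mol
Ti: 20.84 g ÷ 47.87 g/mol = 0.4353 mol
Ratios (÷ 0.4353): Co 2.000, O 4.000, Ti 1.000
≈ 2:4:1 → Co2O4Ti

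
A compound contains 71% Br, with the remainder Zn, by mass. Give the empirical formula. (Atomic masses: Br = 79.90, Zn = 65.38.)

Assume 100 g: 71 g Br, 29 g Zn.
Br: 71 g ÷ 79.90 g/mol = 0.8886 mol
Zn: 29 g ÷ 65.38 g/mol = 0.4436 mol
Divide by the smallest (0.4436 mol Zn): Br 2.003, Zn 1.000
→ Br2Zn

Br2Zn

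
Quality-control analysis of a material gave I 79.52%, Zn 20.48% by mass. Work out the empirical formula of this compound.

Assume 100 g: 79.52 g I, 20.48 g Zn.
n(I) = 79.52/126.90 = 0.6266, n(Zn) = 20.48/65.38 = 0.3132
Smallest is Zn at 0.3132 mol; normalising gives I 2.000, Zn 1.000
→ I2Zn

I2Zn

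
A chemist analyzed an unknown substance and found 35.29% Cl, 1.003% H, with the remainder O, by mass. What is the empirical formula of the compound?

Assume 100 g: 35.29 g Cl, 1.003 g H, 63.707 g O.
Cl: 35.29 g ÷ 35.45 g/mol = 0.9955 mol
H: 1.003 g ÷ 1.008 g/mol = 0.995 mol
O: 63.707 g ÷ 16.00 g/mol = 3.982 mol
Divide by the smallest (0.995 mol H): Cl 1.000, H 1.000, O 4.002
Ratio ≈ 1:1:4, so the empirical formula is ClHO4

ClHO4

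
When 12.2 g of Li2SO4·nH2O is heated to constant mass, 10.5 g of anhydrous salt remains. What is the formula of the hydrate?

Li2SO4·H2O

Mass of water lost = 12.2 − 10.5 = 1.7 g → 1.7 / 18.02 = 0.09434 mol H2O
Molar mass of Li2SO4 = 109.95 g/mol → mol Li2SO4 = 10.5 / 109.95 = 0.0955
n = 0.09434 / 0.0955 = 0.99 ≈ 1 → Li2SO4·H2O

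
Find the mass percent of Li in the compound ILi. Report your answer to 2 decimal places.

5.19%

Molar mass = 1(126.90) + 1(6.94) = 133.840 g/mol
Mass of Li per mole = 1 × 6.94 = 6.940 g
% Li = 6.940 / 133.840 × 100 = 5.19%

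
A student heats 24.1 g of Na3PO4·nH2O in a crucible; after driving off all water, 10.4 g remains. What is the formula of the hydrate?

Mass of water lost = 24.1 − 10.4 = 13.7 g → 13.7 / 18.02 = 0.7603 mol H2O
Molar mass of Na3PO4 = 163.94 g/mol → mol Na3PO4 = 10.4 / 163.94 = 0.06344
n = 0.7603 / 0.06344 = 11.98 ≈ 12 → Na3PO4·12H2O

Na3PO4·12H2O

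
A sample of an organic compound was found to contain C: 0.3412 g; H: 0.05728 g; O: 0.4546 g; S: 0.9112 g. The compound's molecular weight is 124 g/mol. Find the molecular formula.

C2H4O2S2

C: 0.3412 g ÷ 12.01 g/mol = 0.02841 mol
H: 0.05728 g ÷ 1.008 g/mol = 0.05683 mol
O: 0.4546 g ÷ 16.00 g/mol = 0.02841 mol
S: 0.9112 g ÷ 32.07 g/mol = 0.02841 mol
Divide by the smallest (0.02841 mol C): C 1.000, H 2.000, O 1.000, S 1.000
≈ 1:2:1:1 → CH2OS
Empirical-formula mass = 62.10 g/mol
n = 124 / 62.10 = 2.00 ≈ 2
Molecular formula = (CH2OS)×2 = C2H4O2S2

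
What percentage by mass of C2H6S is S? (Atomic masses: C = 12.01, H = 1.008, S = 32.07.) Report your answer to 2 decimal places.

Molar mass = 2(12.01) + 6(1.008) + 1(32.07) = 62.138 g/mol
Mass of S per mole = 1 × 32.07 = 32.070 g
% S = 32.070 / 62.138 × 100 = 51.61%

51.61%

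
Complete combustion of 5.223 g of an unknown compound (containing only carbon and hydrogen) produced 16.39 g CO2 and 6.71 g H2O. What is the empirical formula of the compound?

mol C = 16.39 / 44.01 = 0.3724; mass C = 0.3724 × 12.01 = 4.473 g
mol H = 2 × (6.71 / 18.02) = 0.7447; mass H = 0.7447 × 1.008 = 0.7507 g
Divide by the smallest (0.3724 mol C): C 1.000, H 2.000
Ratio ≈ 1:2, so the empirical formula is CH2

CH2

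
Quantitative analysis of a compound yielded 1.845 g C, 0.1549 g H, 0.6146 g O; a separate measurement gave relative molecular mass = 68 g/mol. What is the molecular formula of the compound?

Moles — C: 1.845 / 12.01 = 0.1536 mol; H: 0.1549 / 1.008 = 0.1537 mol; O: 0.6146 / 16.00 = 0.03841 mol
Smallest is O at 0.03841 mol; normalising gives C 3.999, H 4.001, O 1.000
≈ 4:4:1 → C4H4O
Empirical-formula mass = 68.07 g/mol
n = 68 / 68.07 = 1.00 ≈ 1
Molecular formula = empirical formula = C4H4O

C4H4O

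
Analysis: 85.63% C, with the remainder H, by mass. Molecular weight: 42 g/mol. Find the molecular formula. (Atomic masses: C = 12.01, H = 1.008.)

C3H6

Assume 100 g: 85.63 g C, 14.37 g H.
C: 85.63 g ÷ 12.01 g/mol = 7.13 mol
H: 14.37 g ÷ 1.008 g/mol = 14.26 mol
Ratios (÷ 7.13): C 1.000, H 1.999
→ CH2
Empirical-formula mass = 14.03 g/mol
n = 42 / 14.03 = 2.99 ≈ 3
Molecular formula = (CH2)×3 = C3H6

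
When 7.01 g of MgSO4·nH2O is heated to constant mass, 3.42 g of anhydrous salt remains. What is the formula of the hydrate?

Mass of water lost = 7.01 − 3.42 = 3.59 g → 3.59 / 18.02 = 0.1992 mol H2O
Molar mass of MgSO4 = 120.38 g/mol → mol MgSO4 = 3.42 / 120.38 = 0.02841
n = 0.1992 / 0.02841 = 7.01 ≈ 7 → MgSO4·7H2O

MgSO4·7H2O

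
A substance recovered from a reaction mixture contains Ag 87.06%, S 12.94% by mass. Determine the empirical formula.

Ag2S

Assume 100 g: 87.06 g Ag, 12.94 g S.
n(Ag) = 87.06/107.87 = 0.8071, n(S) = 12.94/32.07 = 0.4035
Ratios (÷ 0.4035): Ag 2.000, S 1.000
≈ 2:1 → Ag2S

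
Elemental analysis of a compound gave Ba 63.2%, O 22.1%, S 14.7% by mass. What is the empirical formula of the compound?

BaO3S

Assume 100 g: 63.2 g Ba, 22.1 g O, 14.7 g S.
Ba: 63.2 g ÷ 137.33 g/mol = 0.4602 mol
O: 22.1 g ÷ 16.00 g/mol = 1.381 mol
S: 14.7 g ÷ 32.07 g/mol = 0.4584 mol
Smallest is S at 0.4584 mol; normalising gives Ba 1.004, O 3.013, S 1.000
≈ 1:3:1 → BaO3S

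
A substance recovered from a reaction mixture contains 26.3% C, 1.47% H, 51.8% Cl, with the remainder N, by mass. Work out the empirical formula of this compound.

Assume 100 g: 26.3 g C, 1.47 g H, 51.8 g Cl, 20.43 g N.
Moles — C: 26.3 / 12.01 = 2.19 mol; H: 1.47 / 1.008 = 1.458 mol; Cl: 51.8 / 35.45 = 1.461 mol; N: 20.43 / 14.01 = 1.458 mol
Ratios (÷ 1.458): C 1.502, H 1.000, Cl 1.002, N 1.000
×2: C 3.00, H 2.00, Cl 2.00, N 2.00 → C3H2Cl2N2

C3H2Cl2N2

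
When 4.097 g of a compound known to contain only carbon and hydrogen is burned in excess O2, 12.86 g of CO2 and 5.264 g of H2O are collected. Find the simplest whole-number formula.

CH2

mol C = 12.86 / 44.01 = 0.2922; mass C = 0.2922 × 12.01 = 3.509 g
mol H = 2 × (5.264 / 18.02) = 0.5842; mass H = 0.5842 × 1.008 = 0.5889 g
Smallest is C at 0.2922 mol; normalising gives C 1.000, H 1.999
Ratio ≈ 1:2, so the empirical formula is CH2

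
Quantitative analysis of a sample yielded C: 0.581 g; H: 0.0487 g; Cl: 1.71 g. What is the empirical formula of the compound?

CHCl

C: 0.581 g ÷ 12.01 g/mol = 0.04838 mol
H: 0.0487 g ÷ 1.008 g/mol = 0.04831 mol
Cl: 1.71 g ÷ 35.45 g/mol = 0.04824 mol
Smallest is Cl at 0.04824 mol; normalising gives C 1.003, H 1.002, Cl 1.000
≈ 1:1:1 → CHCl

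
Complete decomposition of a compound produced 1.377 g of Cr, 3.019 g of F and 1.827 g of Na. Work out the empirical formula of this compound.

n(Cr) = 1.377/52.00 = 0.02648, n(F) = 3.019/19.00 = 0.1589, n(Na) = 1.827/22.99 = 0.07947
Ratios (÷ 0.02648): Cr 1.000, F 6.000, Na 3.001
→ CrF6Na3

CrF6Na3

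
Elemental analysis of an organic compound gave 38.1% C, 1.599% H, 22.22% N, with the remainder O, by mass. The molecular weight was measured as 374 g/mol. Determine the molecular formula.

Assume 100 g: 38.1 g C, 1.599 g H, 22.22 g N, 38.081 g O.
Moles — C: 38.1 / 12.01 = 3.172 mol; H: 1.599 / 1.008 = 1.586 mol; N: 22.22 / 14.01 = 1.586 mol; O: 38.081 / 16.00 = 2.38 mol
Ratios (÷ 1.586): C 2.000, H 1.000, N 1.000, O 1.501
×2: C 4.00, H 2.00, N 2.00, O 3.00 → C4H2N2O3
Empirical-formula mass = 126.08 g/mol
n = 374 / 126.08 = 2.97 ≈ 3
Molecular formula = (C4H2N2O3)×3 = C12H6N6O9

C12H6N6O9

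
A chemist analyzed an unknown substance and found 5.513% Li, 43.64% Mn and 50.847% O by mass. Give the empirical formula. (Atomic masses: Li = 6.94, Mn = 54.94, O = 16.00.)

Assume 100 g: 5.513 g Li, 43.64 g Mn, 50.847 g O.
Moles — Li: 5.513 / 6.94 = 0.7944 mol; Mn: 43.64 / 54.94 = 0.7943 mol; O: 50.847 / 16.00 = 3.178 mol
Divide by the smallest (0.7943 mol Mn): Li 1.000, Mn 1.000, O 4.001
→ LiMnO4

LiMnO4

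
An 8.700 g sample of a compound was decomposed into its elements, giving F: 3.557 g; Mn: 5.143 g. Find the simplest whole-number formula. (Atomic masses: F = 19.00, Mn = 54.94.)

n(F) = 3.557/19.00 = 0.1872, n(Mn) = 5.143/54.94 = 0.09361
Ratios (÷ 0.09361): F 2.000, Mn 1.000
Ratio ≈ 2:1, so the empirical formula is F2Mn

F2Mn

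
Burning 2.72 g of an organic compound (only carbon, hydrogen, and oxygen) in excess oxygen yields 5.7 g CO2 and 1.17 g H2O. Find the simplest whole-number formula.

mol C = 5.7 / 44.01 = 0.1295; mass C = 0.1295 × 12.01 = 1.555 g
mol H = 2 × (1.17 / 18.02) = 0.1299; mass H = 0.1299 × 1.008 = 0.1309 g
mass O = 2.72 − (1.686) = 1.034 g → mol O = 0.06460
Smallest is O at 0.0646 mol; normalising gives C 2.005, H 2.010, O 1.000
≈ 2:2:1 → C2H2O

C2H2O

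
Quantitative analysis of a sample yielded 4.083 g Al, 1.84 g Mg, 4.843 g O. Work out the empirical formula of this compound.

n(Al) = 4.083/26.98 = 0.1513, n(Mg) = 1.84/24.31 = 0.07569, n(O) = 4.843/16.00 = 0.3027
Divide by the smallest (0.07569 mol Mg): Al 1.999, Mg 1.000, O 3.999
≈ 2:1:4 → Al2MgO4

Al2MgO4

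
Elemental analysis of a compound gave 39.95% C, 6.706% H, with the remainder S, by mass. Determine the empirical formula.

C2H4S

Assume 100 g: 39.95 g C, 6.706 g H, 53.344 g S.
n(C) = 39.95/12.01 = 3.326, n(H) = 6.706/1.008 = 6.653, n(S) = 53.344/32.07 = 1.663
Divide by the smallest (1.663 mol S): C 2.000, H 4.000, S 1.000
≈ 2:4:1 → C2H4S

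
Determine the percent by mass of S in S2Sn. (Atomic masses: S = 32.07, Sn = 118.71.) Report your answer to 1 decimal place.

35.1%

Molar mass = 2(32.07) + 1(118.71) = 182.850 g/mol
Mass of S per mole = 2 × 32.07 = 64.140 g
% S = 64.140 / 182.850 × 100 = 35.1%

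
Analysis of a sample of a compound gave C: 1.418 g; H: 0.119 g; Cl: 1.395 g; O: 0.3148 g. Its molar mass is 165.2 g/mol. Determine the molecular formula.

C: 1.418 g ÷ 12.01 g/mol = 0.1181 mol
H: 0.119 g ÷ 1.008 g/mol = 0.1181 mol
Cl: 1.395 g ÷ 35.45 g/mol = 0.03935 mol
O: 0.3148 g ÷ 16.00 g/mol = 0.01968 mol
Ratios (÷ 0.01968): C 6.001, H 6.000, Cl 2.000, O 1.000
→ C6H6Cl2O
Empirical-formula mass = 165.01 g/mol
n = 165.2 / 165.01 = 1.00 ≈ 1
Molecular formula = empirical formula = C6H6Cl2O

C6H6Cl2O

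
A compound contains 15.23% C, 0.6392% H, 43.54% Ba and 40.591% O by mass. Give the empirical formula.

C4H2BaO8

Assume 100 g: 15.23 g C, 0.6392 g H, 43.54 g Ba, 40.591 g O.
Moles — C: 15.23 / 12.01 = 1.268 mol; H: 0.6392 / 1.008 = 0.6341 mol; Ba: 43.54 / 137.33 = 0.317 mol; O: 40.591 / 16.00 = 2.537 mol
Ratios (÷ 0.317): C 4.000, H 2.000, Ba 1.000, O 8.002
Ratio ≈ 4:2:1:8, so the empirical formula is C4H2BaO8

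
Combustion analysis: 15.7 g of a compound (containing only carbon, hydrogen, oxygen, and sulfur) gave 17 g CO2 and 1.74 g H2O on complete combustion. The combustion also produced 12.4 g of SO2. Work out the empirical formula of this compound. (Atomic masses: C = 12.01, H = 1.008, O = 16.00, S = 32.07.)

mol C = 17 / 44.01 = 0.3863; mass C = 0.3863 × 12.01 = 4.639 g
mol H = 2 × (1.74 / 18.02) = 0.1931; mass H = 0.1931 × 1.008 = 0.1947 g
mol S = 12.4 / 64.07 = 0.1935; mass S = 6.207 g
mass O = 15.7 − (11.04) = 4.659 g → mol O = 0.2912
Ratios (÷ 0.1931): C 2.000, H 1.000, O 1.508, S 1.002
Scaling by 2: C 4.00, H 2.00, O 3.02, S 2.00 → C4H2O3S2

C4H2O3S2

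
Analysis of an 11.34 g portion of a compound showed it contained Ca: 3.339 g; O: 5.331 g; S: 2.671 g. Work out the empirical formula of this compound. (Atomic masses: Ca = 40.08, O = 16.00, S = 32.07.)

CaO4S

Ca: 3.339 g ÷ 40.08 g/mol = 0.08331 mol
O: 5.331 g ÷ 16.00 g/mol = 0.3332 mol
S: 2.671 g ÷ 32.07 g/mol = 0.08329 mol
Divide by the smallest (0.08329 mol S): Ca 1.000, O 4.000, S 1.000
≈ 1:4:1 → CaO4S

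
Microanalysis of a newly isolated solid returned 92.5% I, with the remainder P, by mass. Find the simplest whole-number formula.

I3P

Assume 100 g: 92.5 g I, 7.5 g P.
Moles — I: 92.5 / 126.90 = 0.7289 mol; P: 7.5 / 30.97 = 0.2422 mol
Smallest is P at 0.2422 mol; normalising gives I 3.010, P 1.000
→ I3P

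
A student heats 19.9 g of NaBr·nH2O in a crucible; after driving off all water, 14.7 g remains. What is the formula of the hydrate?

NaBr·2H2O

Mass of water lost = 19.9 − 14.7 = 5.2 g → 5.2 / 18.02 = 0.2886 mol H2O
Molar mass of NaBr = 102.89 g/mol → mol NaBr = 14.7 / 102.89 = 0.1429
n = 0.2886 / 0.1429 = 2.02 ≈ 2 → NaBr·2H2O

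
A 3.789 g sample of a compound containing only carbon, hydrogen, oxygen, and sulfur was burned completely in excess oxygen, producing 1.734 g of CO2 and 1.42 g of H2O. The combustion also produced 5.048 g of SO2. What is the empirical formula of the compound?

mol C = 1.734 / 44.01 = 0.03940; mass C = 0.03940 × 12.01 = 0.4732 g
mol H = 2 × (1.42 / 18.02) = 0.1576; mass H = 0.1576 × 1.008 = 0.1589 g
mol S = 5.048 / 64.07 = 0.07879; mass S = 2.527 g
mass O = 3.789 − (3.159) = 0.6302 g → mol O = 0.03939
Smallest is O at 0.03939 mol; normalising gives C 1.000, H 4.001, O 1.000, S 2.000
≈ 1:4:1:2 → CH4OS2

CH4OS2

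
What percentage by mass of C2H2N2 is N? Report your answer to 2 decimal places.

Molar mass = 2(12.01) + 2(1.008) + 2(14.01) = 54.056 g/mol
Mass of N per mole = 2 × 14.01 = 28.020 g
% N = 28.020 / 54.056 × 100 = 51.84%

51.84%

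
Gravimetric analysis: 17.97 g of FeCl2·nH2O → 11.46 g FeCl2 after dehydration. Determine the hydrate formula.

Mass of water lost = 17.97 − 11.46 = 6.51 g → 6.51 / 18.02 = 0.3613 mol H2O
Molar mass of FeCl2 = 126.75 g/mol → mol FeCl2 = 11.46 / 126.75 = 0.09041
n = 0.3613 / 0.09041 = 4.00 ≈ 4 → FeCl2·4H2O

FeCl2·4H2O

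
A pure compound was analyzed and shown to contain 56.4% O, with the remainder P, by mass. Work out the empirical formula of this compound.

Assume 100 g: 56.4 g O, 43.6 g P.
Moles — O: 56.4 / 16.00 = 3.525 mol; P: 43.6 / 30.97 = 1.408 mol
Divide by the smallest (1.408 mol P): O 2.504, P 1.000
×2: O 5.01, P 2.00 → O5P2

O5P2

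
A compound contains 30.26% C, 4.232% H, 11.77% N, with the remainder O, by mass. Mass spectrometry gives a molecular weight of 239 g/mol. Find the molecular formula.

Assume 100 g: 30.26 g C, 4.232 g H, 11.77 g N, 53.738 g O.
Moles — C: 30.26 / 12.01 = 2.52 mol; H: 4.232 / 1.008 = 4.198 mol; N: 11.77 / 14.01 = 0.8401 mol; O: 53.738 / 16.00 = 3.359 mol
Smallest is N at 0.8401 mol; normalising gives C 2.999, H 4.997, N 1.000, O 3.998
≈ 3:5:1:4 → C3H5NO4
Empirical-formula mass = 119.08 g/mol
n = 239 / 119.08 = 2.01 ≈ 2
Molecular formula = (C3H5NO4)×2 = C6H10N2O8

C6H10N2O8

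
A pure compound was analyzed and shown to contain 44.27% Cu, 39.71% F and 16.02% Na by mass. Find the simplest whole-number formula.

CuF3Na

Assume 100 g: 44.27 g Cu, 39.71 g F, 16.02 g Na.
n(Cu) = 44.27/63.55 = 0.6966, n(F) = 39.71/19.00 = 2.09, n(Na) = 16.02/22.99 = 0.6968
Divide by the smallest (0.6966 mol Cu): Cu 1.000, F 3.000, Na 1.000
Ratio ≈ 1:3:1, so the empirical formula is CuF3Na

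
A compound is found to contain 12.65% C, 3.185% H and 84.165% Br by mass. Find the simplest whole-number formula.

Assume 100 g: 12.65 g C, 3.185 g H, 84.165 g Br.
Moles — C: 12.65 / 12.01 = 1.053 mol; H: 3.185 / 1.008 = 3.16 mol; Br: 84.165 / 79.90 = 1.053 mol
Smallest is C at 1.053 mol; normalising gives C 1.000, H 3.000, Br 1.000
Ratio ≈ 1:3:1, so the empirical formula is CH3Br

CH3Br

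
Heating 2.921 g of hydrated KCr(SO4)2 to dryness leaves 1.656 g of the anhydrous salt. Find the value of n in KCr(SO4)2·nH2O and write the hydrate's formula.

KCr(SO4)2·12H2O

Mass of water lost = 2.921 − 1.656 = 1.265 g → 1.265 / 18.02 = 0.0702 mol H2O
Molar mass of KCr(SO4)2 = 283.24 g/mol → mol KCr(SO4)2 = 1.656 / 283.24 = 0.005847
n = 0.0702 / 0.005847 = 12.01 ≈ 12 → KCr(SO4)2·12H2O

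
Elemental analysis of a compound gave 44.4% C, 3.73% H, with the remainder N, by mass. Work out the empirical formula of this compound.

CHN

Assume 100 g: 44.4 g C, 3.73 g H, 51.87 g N.
n(C) = 44.4/12.01 = 3.697, n(H) = 3.73/1.008 = 3.7, n(N) = 51.87/14.01 = 3.702
Ratios (÷ 3.697): C 1.000, H 1.001, N 1.001
≈ 1:1:1 → CHN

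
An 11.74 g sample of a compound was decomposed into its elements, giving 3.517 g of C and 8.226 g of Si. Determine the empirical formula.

CSi

n(C) = 3.517/12.01 = 0.2928, n(Si) = 8.226/28.09 = 0.2928
Smallest is C at 0.2928 mol; normalising gives C 1.000, Si 1.000
→ CSi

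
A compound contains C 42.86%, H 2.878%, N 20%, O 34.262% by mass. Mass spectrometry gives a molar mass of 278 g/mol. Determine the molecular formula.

Assume 100 g: 42.86 g C, 2.878 g H, 20 g N, 34.262 g O.
n(C) = 42.86/12.01 = 3.569, n(H) = 2.878/1.008 = 2.855, n(N) = 20/14.01 = 1.428, n(O) = 34.262/16.00 = 2.141
Divide by the smallest (1.428 mol N): C 2.500, H 2.000, N 1.000, O 1.500
Scaling by 2: C 5.00, H 4.00, N 2.00, O 3.00 → C5H4N2O3
Empirical-formula mass = 140.10 g/mol
n = 278 / 140.10 = 1.98 ≈ 2
Molecular formula = (C5H4N2O3)×2 = C10H8N4O6

C10H8N4O6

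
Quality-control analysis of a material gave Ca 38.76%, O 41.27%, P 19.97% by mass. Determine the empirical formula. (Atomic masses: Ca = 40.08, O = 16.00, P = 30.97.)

Ca3O8P2

Assume 100 g: 38.76 g Ca, 41.27 g O, 19.97 g P.
Moles — Ca: 38.76 / 40.08 = 0.9671 mol; O: 41.27 / 16.00 = 2.579 mol; P: 19.97 / 30.97 = 0.6448 mol
Ratios (÷ 0.6448): Ca 1.500, O 4.000, P 1.000
Multiply by 2: Ca 3.00, O 8.00, P 2.00 → Ca3O8P2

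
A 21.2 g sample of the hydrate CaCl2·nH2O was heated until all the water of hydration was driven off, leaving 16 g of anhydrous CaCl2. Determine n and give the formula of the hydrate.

Mass of water lost = 21.2 − 16 = 5.2 g → 5.2 / 18.02 = 0.2886 mol H2O
Molar mass of CaCl2 = 110.98 g/mol → mol CaCl2 = 16 / 110.98 = 0.1442
n = 0.2886 / 0.1442 = 2.00 ≈ 2 → CaCl2·2H2O

CaCl2·2H2O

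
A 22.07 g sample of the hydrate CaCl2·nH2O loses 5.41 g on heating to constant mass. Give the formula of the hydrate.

CaCl2·2H2O

Mass of anhydrous CaCl2 = 22.07 − 5.41 = 16.66 g
mol H2O = 5.41 / 18.02 = 0.3002
Molar mass of CaCl2 = 110.98 g/mol → mol CaCl2 = 16.66 / 110.98 = 0.1501
n = 0.3002 / 0.1501 = 2.00 ≈ 2 → CaCl2·2H2O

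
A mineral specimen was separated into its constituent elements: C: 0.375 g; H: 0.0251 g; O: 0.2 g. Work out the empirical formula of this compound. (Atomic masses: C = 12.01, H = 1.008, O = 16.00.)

C: 0.375 g ÷ 12.01 g/mol = 0.03122 mol
H: 0.0251 g ÷ 1.008 g/mol = 0.0249 mol
O: 0.2 g ÷ 16.00 g/mol = 0.0125 mol
Smallest is O at 0.0125 mol; normalising gives C 2.498, H 1.992, O 1.000
Multiply by 2: C 5.00, H 3.98, O 2.00 → C5H4O2

C5H4O2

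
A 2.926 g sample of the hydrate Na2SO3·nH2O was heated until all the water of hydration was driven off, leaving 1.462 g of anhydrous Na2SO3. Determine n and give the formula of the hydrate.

Mass of water lost = 2.926 − 1.462 = 1.464 g → 1.464 / 18.02 = 0.08124 mol H2O
Molar mass of Na2SO3 = 126.05 g/mol → mol Na2SO3 = 1.462 / 126.05 = 0.0116
n = 0.08124 / 0.0116 = 7.00 ≈ 7 → Na2SO3·7H2O

Na2SO3·7H2O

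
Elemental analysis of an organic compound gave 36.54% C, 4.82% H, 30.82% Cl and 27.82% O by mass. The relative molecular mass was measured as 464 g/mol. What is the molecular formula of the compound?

Assume 100 g: 36.54 g C, 4.82 g H, 30.82 g Cl, 27.82 g O.
C: 36.54 g ÷ 12.01 g/mol = 3.042 mol
H: 4.82 g ÷ 1.008 g/mol = 4.782 mol
Cl: 30.82 g ÷ 35.45 g/mol = 0.8694 mol
O: 27.82 g ÷ 16.00 g/mol = 1.739 mol
Ratios (÷ 0.8694): C 3.500, H 5.500, Cl 1.000, O 2.000
Scaling by 2: C 7.00, H 11.00, Cl 2.00, O 4.00 → C7H11Cl2O4
Empirical-formula mass = 230.06 g/mol
n = 464 / 230.06 = 2.02 ≈ 2
Molecular formula = (C7H11Cl2O4)×2 = C14H22Cl4O8

C14H22Cl4O8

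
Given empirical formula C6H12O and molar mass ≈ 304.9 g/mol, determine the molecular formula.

Empirical-formula mass = 100.16 g/mol
n = 304.9 / 100.16 = 3.04 ≈ 3
Molecular formula = (C6H12O)3 = C18H36O3

C18H36O3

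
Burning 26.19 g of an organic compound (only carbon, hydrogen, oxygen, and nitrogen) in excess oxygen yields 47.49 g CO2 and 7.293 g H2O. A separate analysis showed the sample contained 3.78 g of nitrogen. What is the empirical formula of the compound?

mol C = 47.49 / 44.01 = 1.079; mass C = 1.079 × 12.01 = 12.96 g
mol H = 2 × (7.293 / 18.02) = 0.8094; mass H = 0.8094 × 1.008 = 0.8159 g
mol N = 3.78 / 14.01 = 0.2698
mass O = 26.19 − (17.56) = 8.634 g → mol O = 0.5397
Smallest is N at 0.2698 mol; normalising gives C 3.999, H 3.000, N 1.000, O 2.000
≈ 4:3:1:2 → C4H3NO2

C4H3NO2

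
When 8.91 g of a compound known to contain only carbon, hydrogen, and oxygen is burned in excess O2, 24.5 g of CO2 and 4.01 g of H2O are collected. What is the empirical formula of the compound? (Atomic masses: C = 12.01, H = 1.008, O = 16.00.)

mol C = 24.5 / 44.01 = 0.5567; mass C = 0.5567 × 12.01 = 6.686 g
mol H = 2 × (4.01 / 18.02) = 0.4451; mass H = 0.4451 × 1.008 = 0.4486 g
mass O = 8.91 − (7.134) = 1.776 g → mol O = 0.1110
Divide by the smallest (0.111 mol O): C 5.017, H 4.011, O 1.000
→ C5H4O

C5H4O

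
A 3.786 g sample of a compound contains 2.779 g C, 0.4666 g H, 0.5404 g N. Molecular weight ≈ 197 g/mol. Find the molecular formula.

C12H24N2

n(C) = 2.779/12.01 = 0.2314, n(H) = 0.4666/1.008 = 0.4629, n(N) = 0.5404/14.01 = 0.03857
Smallest is N at 0.03857 mol; normalising gives C 5.999, H 12.001, N 1.000
Ratio ≈ 6:12:1, so the empirical formula is C6H12N
Empirical-formula mass = 98.17 g/mol
n = 197 / 98.17 = 2.01 ≈ 2
Molecular formula = (C6H12N)×2 = C12H24N2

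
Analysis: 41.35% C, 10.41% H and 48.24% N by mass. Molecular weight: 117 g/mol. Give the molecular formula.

C4H12N4

Assume 100 g: 41.35 g C, 10.41 g H, 48.24 g N.
Moles — C: 41.35 / 12.01 = 3.443 mol; H: 10.41 / 1.008 = 10.33 mol; N: 48.24 / 14.01 = 3.443 mol
Smallest is C at 3.443 mol; normalising gives C 1.000, H 3.000, N 1.000
≈ 1:3:1 → CH3N
Empirical-formula mass = 29.04 g/mol
n = 117 / 29.04 = 4.03 ≈ 4
Molecular formula = (CH3N)×4 = C4H12N4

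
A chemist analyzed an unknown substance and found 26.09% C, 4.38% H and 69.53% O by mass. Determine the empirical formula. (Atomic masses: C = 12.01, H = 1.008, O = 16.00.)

Assume 100 g: 26.09 g C, 4.38 g H, 69.53 g O.
C: 26.09 g ÷ 12.01 g/mol = 2.172 mol
H: 4.38 g ÷ 1.008 g/mol = 4.345 mol
O: 69.53 g ÷ 16.00 g/mol = 4.346 mol
Ratios (÷ 2.172): C 1.000, H 2.000, O 2.000
Ratio ≈ 1:2:2, so the empirical formula is CH2O2

CH2O2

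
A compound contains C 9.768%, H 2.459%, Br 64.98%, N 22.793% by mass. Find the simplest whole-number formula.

CH3BrN2

Assume 100 g: 9.768 g C, 2.459 g H, 64.98 g Br, 22.793 g N.
C: 9.768 g ÷ 12.01 g/mol = 0.8133 mol
H: 2.459 g ÷ 1.008 g/mol = 2.439 mol
Br: 64.98 g ÷ 79.90 g/mol = 0.8133 mol
N: 22.793 g ÷ 14.01 g/mol = 1.627 mol
Ratios (÷ 0.8133): C 1.000, H 3.000, Br 1.000, N 2.000
→ CH3BrN2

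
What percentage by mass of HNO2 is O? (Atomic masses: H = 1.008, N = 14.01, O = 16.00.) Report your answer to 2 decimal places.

68.06%

Molar mass = 1(1.008) + 1(14.01) + 2(16.00) = 47.018 g/mol
Mass of O per mole = 2 × 16.00 = 32.000 g
% O = 32.000 / 47.018 × 100 = 68.06%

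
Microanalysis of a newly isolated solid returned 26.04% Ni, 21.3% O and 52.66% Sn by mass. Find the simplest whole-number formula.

Assume 100 g: 26.04 g Ni, 21.3 g O, 52.66 g Sn.
Ni: 26.04 g ÷ 58.69 g/mol = 0.4437 mol
O: 21.3 g ÷ 16.00 g/mol = 1.331 mol
Sn: 52.66 g ÷ 118.71 g/mol = 0.4436 mol
Smallest is Sn at 0.4436 mol; normalising gives Ni 1.000, O 3.001, Sn 1.000
≈ 1:3:1 → NiO3Sn

NiO3Sn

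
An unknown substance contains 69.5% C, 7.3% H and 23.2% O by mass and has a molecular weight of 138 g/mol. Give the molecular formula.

Assume 100 g: 69.5 g C, 7.3 g H, 23.2 g O.
Moles — C: 69.5 / 12.01 = 5.787 mol; H: 7.3 / 1.008 = 7.242 mol; O: 23.2 / 16.00 = 1.45 mol
Ratios (÷ 1.45): C 3.991, H 4.995, O 1.000
≈ 4:5:1 → C4H5O
Empirical-formula mass = 69.08 g/mol
n = 138 / 69.08 = 2.00 ≈ 2
Molecular formula = (C4H5O)×2 = C8H10O2

C8H10O2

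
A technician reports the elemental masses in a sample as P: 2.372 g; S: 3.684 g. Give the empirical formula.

Moles — P: 2.372 / 30.97 = 0.07659 mol; S: 3.684 / 32.07 = 0.1149 mol
Smallest is P at 0.07659 mol; normalising gives P 1.000, S 1.500
×2: P 2.00, S 3.00 → P2S3

P2S3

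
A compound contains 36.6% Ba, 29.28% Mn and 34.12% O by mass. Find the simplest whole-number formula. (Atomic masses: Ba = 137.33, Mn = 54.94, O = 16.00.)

BaMn2O8

Assume 100 g: 36.6 g Ba, 29.28 g Mn, 34.12 g O.
n(Ba) = 36.6/137.33 = 0.2665, n(Mn) = 29.28/54.94 = 0.5329, n(O) = 34.12/16.00 = 2.132
Ratios (÷ 0.2665): Ba 1.000, Mn 2.000, O 8.002
→ BaMn2O8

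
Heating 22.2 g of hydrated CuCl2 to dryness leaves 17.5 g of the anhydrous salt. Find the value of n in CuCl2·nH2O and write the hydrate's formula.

Mass of water lost = 22.2 − 17.5 = 4.7 g → 4.7 / 18.02 = 0.2608 mol H2O
Molar mass of CuCl2 = 134.45 g/mol → mol CuCl2 = 17.5 / 134.45 = 0.1302
n = 0.2608 / 0.1302 = 2.00 ≈ 2 → CuCl2·2H2O

CuCl2·2H2O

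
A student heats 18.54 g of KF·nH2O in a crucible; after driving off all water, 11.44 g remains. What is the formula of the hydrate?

Mass of water lost = 18.54 − 11.44 = 7.1 g → 7.1 / 18.02 = 0.394 mol H2O
Molar mass of KF = 58.10 g/mol → mol KF = 11.44 / 58.10 = 0.1969
n = 0.394 / 0.1969 = 2.00 ≈ 2 → KF·2H2O

KF·2H2O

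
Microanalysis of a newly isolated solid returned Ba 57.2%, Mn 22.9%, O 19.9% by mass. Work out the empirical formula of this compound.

BaMnO3

Assume 100 g: 57.2 g Ba, 22.9 g Mn, 19.9 g O.
Ba: 57.2 g ÷ 137.33 g/mol = 0.4165 mol
Mn: 22.9 g ÷ 54.94 g/mol = 0.4168 mol
O: 19.9 g ÷ 16.00 g/mol = 1.244 mol
Ratios (÷ 0.4165): Ba 1.000, Mn 1.001, O 2.986
→ BaMnO3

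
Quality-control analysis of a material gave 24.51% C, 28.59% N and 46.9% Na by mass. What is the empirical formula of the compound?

CNNa

Assume 100 g: 24.51 g C, 28.59 g N, 46.9 g Na.
C: 24.51 g ÷ 12.01 g/mol = 2.041 mol
N: 28.59 g ÷ 14.01 g/mol = 2.041 mol
Na: 46.9 g ÷ 22.99 g/mol = 2.04 mol
Divide by the smallest (2.04 mol Na): C 1.000, N 1.000, Na 1.000
→ CNNa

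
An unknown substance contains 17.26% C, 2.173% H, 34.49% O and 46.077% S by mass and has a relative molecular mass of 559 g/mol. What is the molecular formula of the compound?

C8H12O12S8

Assume 100 g: 17.26 g C, 2.173 g H, 34.49 g O, 46.077 g S.
Moles — C: 17.26 / 12.01 = 1.437 mol; H: 2.173 / 1.008 = 2.156 mol; O: 34.49 / 16.00 = 2.156 mol; S: 46.077 / 32.07 = 1.437 mol
Divide by the smallest (1.437 mol S): C 1.000, H 1.500, O 1.500, S 1.000
×2: C 2.00, H 3.00, O 3.00, S 2.00 → C2H3O3S2
Empirical-formula mass = 139.18 g/mol
n = 559 / 139.18 = 4.02 ≈ 4
Molecular formula = (C2H3O3S2)×4 = C8H12O12S8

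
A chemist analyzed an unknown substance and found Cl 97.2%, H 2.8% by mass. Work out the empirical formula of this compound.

Assume 100 g: 97.2 g Cl, 2.8 g H.
Cl: 97.2 g ÷ 35.45 g/mol = 2.742 mol
H: 2.8 g ÷ 1.008 g/mol = 2.778 mol
Divide by the smallest (2.742 mol Cl): Cl 1.000, H 1.013
≈ 1:1 → ClH

ClH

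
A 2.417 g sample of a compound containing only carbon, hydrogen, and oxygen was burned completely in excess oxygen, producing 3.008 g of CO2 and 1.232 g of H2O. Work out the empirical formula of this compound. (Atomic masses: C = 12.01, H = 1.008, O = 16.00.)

C3H6O4

mol C = 3.008 / 44.01 = 0.06835; mass C = 0.06835 × 12.01 = 0.8209 g
mol H = 2 × (1.232 / 18.02) = 0.1367; mass H = 0.1367 × 1.008 = 0.1378 g
mass O = 2.417 − (0.9587) = 1.458 g → mol O = 0.09114
Ratios (÷ 0.06835): C 1.000, H 2.001, O 1.334
×3: C 3.00, H 6.00, O 4.00 → C3H6O4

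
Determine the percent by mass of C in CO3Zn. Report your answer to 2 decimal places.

Molar mass = 1(12.01) + 3(16.00) + 1(65.38) = 125.390 g/mol
Mass of C per mole = 1 × 12.01 = 12.010 g
% C = 12.010 / 125.390 × 100 = 9.58%

9.58%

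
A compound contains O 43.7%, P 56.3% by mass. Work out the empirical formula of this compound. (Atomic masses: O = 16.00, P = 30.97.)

O3P2

Assume 100 g: 43.7 g O, 56.3 g P.
Moles — O: 43.7 / 16.00 = 2.731 mol; P: 56.3 / 30.97 = 1.818 mol
Divide by the smallest (1.818 mol P): O 1.502, P 1.000
Multiply by 2: O 3.00, P 2.00 → O3P2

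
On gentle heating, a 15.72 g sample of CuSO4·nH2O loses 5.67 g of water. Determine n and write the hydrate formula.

CuSO4·5H2O

Mass of anhydrous CuSO4 = 15.72 − 5.67 = 10.05 g
mol H2O = 5.67 / 18.02 = 0.3147
Molar mass of CuSO4 = 159.62 g/mol → mol CuSO4 = 10.05 / 159.62 = 0.06296
n = 0.3147 / 0.06296 = 5.00 ≈ 5 → CuSO4·5H2O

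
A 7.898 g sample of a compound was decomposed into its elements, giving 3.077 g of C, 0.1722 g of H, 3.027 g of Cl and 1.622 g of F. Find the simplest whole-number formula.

C3H2ClF

C: 3.077 g ÷ 12.01 g/mol = 0.2562 mol
H: 0.1722 g ÷ 1.008 g/mol = 0.1708 mol
Cl: 3.027 g ÷ 35.45 g/mol = 0.08539 mol
F: 1.622 g ÷ 19.00 g/mol = 0.08537 mol
Smallest is F at 0.08537 mol; normalising gives C 3.001, H 2.001, Cl 1.000, F 1.000
→ C3H2ClF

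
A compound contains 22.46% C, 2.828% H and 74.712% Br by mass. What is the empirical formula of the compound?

C2H3Br

Assume 100 g: 22.46 g C, 2.828 g H, 74.712 g Br.
C: 22.46 g ÷ 12.01 g/mol = 1.87 mol
H: 2.828 g ÷ 1.008 g/mol = 2.806 mol
Br: 74.712 g ÷ 79.90 g/mol = 0.9351 mol
Ratios (÷ 0.9351): C 2.000, H 3.000, Br 1.000
Ratio ≈ 2:3:1, so the empirical formula is C2H3Br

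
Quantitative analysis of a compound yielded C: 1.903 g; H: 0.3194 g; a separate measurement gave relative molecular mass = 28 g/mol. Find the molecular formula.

C2H4

C: 1.903 g ÷ 12.01 g/mol = 0.1585 mol
H: 0.3194 g ÷ 1.008 g/mol = 0.3169 mol
Smallest is C at 0.1585 mol; normalising gives C 1.000, H 2.000
≈ 1:2 → CH2
Empirical-formula mass = 14.03 g/mol
n = 28 / 14.03 = 2.00 ≈ 2
Molecular formula = (CH2)×2 = C2H4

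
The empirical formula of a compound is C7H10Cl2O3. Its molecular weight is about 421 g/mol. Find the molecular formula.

Empirical-formula mass = 213.05 g/mol
n = 421 / 213.05 = 1.98 ≈ 2
Molecular formula = (C7H10Cl2O3)2 = C14H20Cl4O6

C14H20Cl4O6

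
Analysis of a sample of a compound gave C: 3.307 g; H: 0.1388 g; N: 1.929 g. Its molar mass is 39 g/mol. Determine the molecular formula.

n(C) = 3.307/12.01 = 0.2754, n(H) = 0.1388/1.008 = 0.1377, n(N) = 1.929/14.01 = 0.1377
Smallest is N at 0.1377 mol; normalising gives C 2.000, H 1.000, N 1.000
Ratio ≈ 2:1:1, so the empirical formula is C2HN
Empirical-formula mass = 39.04 g/mol
n = 39 / 39.04 = 1.00 ≈ 1
Molecular formula = empirical formula = C2HN

C2HN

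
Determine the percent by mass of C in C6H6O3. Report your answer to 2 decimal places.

Molar mass = 6(12.01) + 6(1.008) + 3(16.00) = 126.108 g/mol
Mass of C per mole = 6 × 12.01 = 72.060 g
% C = 72.060 / 126.108 × 100 = 57.14%

57.14%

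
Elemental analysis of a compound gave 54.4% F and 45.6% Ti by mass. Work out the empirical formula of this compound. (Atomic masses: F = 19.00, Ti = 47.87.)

Assume 100 g: 54.4 g F, 45.6 g Ti.
F: 54.4 g ÷ 19.00 g/mol = 2.863 mol
Ti: 45.6 g ÷ 47.87 g/mol = 0.9526 mol
Divide by the smallest (0.9526 mol Ti): F 3.006, Ti 1.000
Ratio ≈ 3:1, so the empirical formula is F3Ti

F3Ti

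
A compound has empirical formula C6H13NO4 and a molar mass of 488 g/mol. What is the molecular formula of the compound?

Empirical-formula mass = 163.17 g/mol
n = 488 / 163.17 = 2.99 ≈ 3
Molecular formula = (C6H13NO4)3 = C18H39N3O12

C18H39N3O12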